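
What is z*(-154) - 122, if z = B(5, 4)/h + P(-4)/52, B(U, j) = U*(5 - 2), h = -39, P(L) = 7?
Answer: -167/2 ≈ -83.500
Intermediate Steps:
B(U, j) = 3*U (B(U, j) = U*3 = 3*U)
z = -1/4 (z = (3*5)/(-39) + 7/52 = 15*(-1/39) + 7*(1/52) = -5/13 + 7/52 = -1/4 ≈ -0.25000)
z*(-154) - 122 = -1/4*(-154) - 122 = 77/2 - 122 = -167/2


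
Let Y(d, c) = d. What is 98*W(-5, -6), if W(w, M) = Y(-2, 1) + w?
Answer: -686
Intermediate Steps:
W(w, M) = -2 + w
98*W(-5, -6) = 98*(-2 - 5) = 98*(-7) = -686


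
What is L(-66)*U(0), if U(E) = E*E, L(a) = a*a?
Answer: 0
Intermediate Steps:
L(a) = a²
U(E) = E²
L(-66)*U(0) = (-66)²*0² = 4356*0 = 0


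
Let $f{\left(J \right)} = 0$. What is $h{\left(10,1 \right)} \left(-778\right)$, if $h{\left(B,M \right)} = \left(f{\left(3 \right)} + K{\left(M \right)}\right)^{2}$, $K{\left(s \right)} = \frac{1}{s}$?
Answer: $-778$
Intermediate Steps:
$h{\left(B,M \right)} = \frac{1}{M^{2}}$ ($h{\left(B,M \right)} = \left(0 + \frac{1}{M}\right)^{2} = \left(\frac{1}{M}\right)^{2} = \frac{1}{M^{2}}$)
$h{\left(10,1 \right)} \left(-778\right) = 1^{-2} \left(-778\right) = 1 \left(-778\right) = -778$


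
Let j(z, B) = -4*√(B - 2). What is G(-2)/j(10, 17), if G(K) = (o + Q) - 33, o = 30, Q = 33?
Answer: -√15/2 ≈ -1.9365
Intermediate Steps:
G(K) = 30 (G(K) = (30 + 33) - 33 = 63 - 33 = 30)
j(z, B) = -4*√(-2 + B)
G(-2)/j(10, 17) = 30/((-4*√(-2 + 17))) = 30/((-4*√15)) = 30*(-√15/60) = -√15/2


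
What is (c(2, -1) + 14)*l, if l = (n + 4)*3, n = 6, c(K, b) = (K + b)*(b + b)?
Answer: 360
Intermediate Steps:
c(K, b) = 2*b*(K + b) (c(K, b) = (K + b)*(2*b) = 2*b*(K + b))
l = 30 (l = (6 + 4)*3 = 10*3 = 30)
(c(2, -1) + 14)*l = (2*(-1)*(2 - 1) + 14)*30 = (2*(-1)*1 + 14)*30 = (-2 + 14)*30 = 12*30 = 360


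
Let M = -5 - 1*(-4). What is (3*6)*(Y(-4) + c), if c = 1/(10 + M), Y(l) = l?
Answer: -70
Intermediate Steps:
M = -1 (M = -5 + 4 = -1)
c = ⅑ (c = 1/(10 - 1) = 1/9 = ⅑ ≈ 0.11111)
(3*6)*(Y(-4) + c) = (3*6)*(-4 + ⅑) = 18*(-35/9) = -70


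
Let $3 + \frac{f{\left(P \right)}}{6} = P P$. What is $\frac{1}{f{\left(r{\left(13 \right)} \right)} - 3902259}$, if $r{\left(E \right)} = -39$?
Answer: $- \frac{1}{3893151} \approx -2.5686 \cdot 10^{-7}$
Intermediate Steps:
$f{\left(P \right)} = -18 + 6 P^{2}$ ($f{\left(P \right)} = -18 + 6 P P = -18 + 6 P^{2}$)
$\frac{1}{f{\left(r{\left(13 \right)} \right)} - 3902259} = \frac{1}{\left(-18 + 6 \left(-39\right)^{2}\right) - 3902259} = \frac{1}{\left(-18 + 6 \cdot 1521\right) - 3902259} = \frac{1}{\left(-18 + 9126\right) - 3902259} = \frac{1}{9108 - 3902259} = \frac{1}{-3893151} = - \frac{1}{3893151}$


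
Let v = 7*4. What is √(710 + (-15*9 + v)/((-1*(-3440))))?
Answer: √525092995/860 ≈ 26.645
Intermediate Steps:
v = 28
√(710 + (-15*9 + v)/((-1*(-3440)))) = √(710 + (-15*9 + 28)/((-1*(-3440)))) = √(710 + (-135 + 28)/3440) = √(710 - 107*1/3440) = √(710 - 107/3440) = √(2442293/3440) = √525092995/860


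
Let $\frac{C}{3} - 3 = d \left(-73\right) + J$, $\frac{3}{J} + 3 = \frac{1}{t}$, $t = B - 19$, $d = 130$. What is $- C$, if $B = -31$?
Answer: $\frac{4298061}{151} \approx 28464.0$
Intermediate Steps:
$t = -50$ ($t = -31 - 19 = -50$)
$J = - \frac{150}{151}$ ($J = \frac{3}{-3 + \frac{1}{-50}} = \frac{3}{-3 - \frac{1}{50}} = \frac{3}{- \frac{151}{50}} = 3 \left(- \frac{50}{151}\right) = - \frac{150}{151} \approx -0.99338$)
$C = - \frac{4298061}{151}$ ($C = 9 + 3 \left(130 \left(-73\right) - \frac{150}{151}\right) = 9 + 3 \left(-9490 - \frac{150}{151}\right) = 9 + 3 \left(- \frac{1433140}{151}\right) = 9 - \frac{4299420}{151} = - \frac{4298061}{151} \approx -28464.0$)
$- C = \left(-1\right) \left(- \frac{4298061}{151}\right) = \frac{4298061}{151}$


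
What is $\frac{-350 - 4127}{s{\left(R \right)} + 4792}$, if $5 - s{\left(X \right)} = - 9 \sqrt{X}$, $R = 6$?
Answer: $- \frac{2386241}{2556747} + \frac{4477 \sqrt{6}}{2556747} \approx -0.92902$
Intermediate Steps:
$s{\left(X \right)} = 5 + 9 \sqrt{X}$ ($s{\left(X \right)} = 5 - - 9 \sqrt{X} = 5 + 9 \sqrt{X}$)
$\frac{-350 - 4127}{s{\left(R \right)} + 4792} = \frac{-350 - 4127}{\left(5 + 9 \sqrt{6}\right) + 4792} = - \frac{4477}{4797 + 9 \sqrt{6}}$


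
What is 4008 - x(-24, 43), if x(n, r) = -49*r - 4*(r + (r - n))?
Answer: 6555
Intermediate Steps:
x(n, r) = -57*r + 4*n (x(n, r) = -49*r - 4*(-n + 2*r) = -49*r + (-8*r + 4*n) = -57*r + 4*n)
4008 - x(-24, 43) = 4008 - (-57*43 + 4*(-24)) = 4008 - (-2451 - 96) = 4008 - 1*(-2547) = 4008 + 2547 = 6555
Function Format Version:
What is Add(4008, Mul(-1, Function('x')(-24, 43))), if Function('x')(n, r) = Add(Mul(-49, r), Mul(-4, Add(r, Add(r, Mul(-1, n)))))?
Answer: 6555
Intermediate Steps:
Function('x')(n, r) = Add(Mul(-57, r), Mul(4, n)) (Function('x')(n, r) = Add(Mul(-49, r), Mul(-4, Add(Mul(-1, n), Mul(2, r)))) = Add(Mul(-49, r), Add(Mul(-8, r), Mul(4, n))) = Add(Mul(-57, r), Mul(4, n)))
Add(4008, Mul(-1, Function('x')(-24, 43))) = Add(4008, Mul(-1, Add(Mul(-57, 43), Mul(4, -24)))) = Add(4008, Mul(-1, Add(-2451, -96))) = Add(4008, Mul(-1, -2547)) = Add(4008, 2547) = 6555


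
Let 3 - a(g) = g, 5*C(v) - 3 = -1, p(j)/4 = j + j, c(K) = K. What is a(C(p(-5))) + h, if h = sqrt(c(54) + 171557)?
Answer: 13/5 + sqrt(171611) ≈ 416.86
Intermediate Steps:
p(j) = 8*j (p(j) = 4*(j + j) = 4*(2*j) = 8*j)
C(v) = 2/5 (C(v) = 3/5 + (1/5)*(-1) = 3/5 - 1/5 = 2/5)
a(g) = 3 - g
h = sqrt(171611) (h = sqrt(54 + 171557) = sqrt(171611) ≈ 414.26)
a(C(p(-5))) + h = (3 - 1*2/5) + sqrt(171611) = (3 - 2/5) + sqrt(171611) = 13/5 + sqrt(171611)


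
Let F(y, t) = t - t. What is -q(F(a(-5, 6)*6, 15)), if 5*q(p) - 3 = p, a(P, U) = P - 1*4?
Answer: -3/5 ≈ -0.60000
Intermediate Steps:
a(P, U) = -4 + P (a(P, U) = P - 4 = -4 + P)
F(y, t) = 0
q(p) = 3/5 + p/5
-q(F(a(-5, 6)*6, 15)) = -(3/5 + (1/5)*0) = -(3/5 + 0) = -1*3/5 = -3/5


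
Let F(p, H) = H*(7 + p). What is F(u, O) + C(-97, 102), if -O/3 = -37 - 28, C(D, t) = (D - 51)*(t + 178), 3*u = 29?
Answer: -38190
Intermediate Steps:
u = 29/3 (u = (1/3)*29 = 29/3 ≈ 9.6667)
C(D, t) = (-51 + D)*(178 + t)
O = 195 (O = -3*(-37 - 28) = -3*(-65) = 195)
F(u, O) + C(-97, 102) = 195*(7 + 29/3) + (-9078 - 51*102 + 178*(-97) - 97*102) = 195*(50/3) + (-9078 - 5202 - 17266 - 9894) = 3250 - 41440 = -38190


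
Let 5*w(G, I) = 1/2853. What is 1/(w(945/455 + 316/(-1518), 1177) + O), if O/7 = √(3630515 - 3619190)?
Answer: -14265/112921813108124 + 7122157875*√453/112921813108124 ≈ 0.0013424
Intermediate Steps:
O = 35*√453 (O = 7*√(3630515 - 3619190) = 7*√11325 = 7*(5*√453) = 35*√453 ≈ 744.93)
w(G, I) = 1/14265 (w(G, I) = (⅕)/2853 = (⅕)*(1/2853) = 1/14265)
1/(w(945/455 + 316/(-1518), 1177) + O) = 1/(1/14265 + 35*√453)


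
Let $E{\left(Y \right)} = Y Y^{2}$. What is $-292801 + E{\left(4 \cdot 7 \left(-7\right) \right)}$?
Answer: $-7822337$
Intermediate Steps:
$E{\left(Y \right)} = Y^{3}$
$-292801 + E{\left(4 \cdot 7 \left(-7\right) \right)} = -292801 + \left(4 \cdot 7 \left(-7\right)\right)^{3} = -292801 + \left(28 \left(-7\right)\right)^{3} = -292801 + \left(-196\right)^{3} = -292801 - 7529536 = -7822337$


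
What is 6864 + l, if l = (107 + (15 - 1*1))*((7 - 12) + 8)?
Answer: 7227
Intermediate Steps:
l = 363 (l = (107 + (15 - 1))*(-5 + 8) = (107 + 14)*3 = 121*3 = 363)
6864 + l = 6864 + 363 = 7227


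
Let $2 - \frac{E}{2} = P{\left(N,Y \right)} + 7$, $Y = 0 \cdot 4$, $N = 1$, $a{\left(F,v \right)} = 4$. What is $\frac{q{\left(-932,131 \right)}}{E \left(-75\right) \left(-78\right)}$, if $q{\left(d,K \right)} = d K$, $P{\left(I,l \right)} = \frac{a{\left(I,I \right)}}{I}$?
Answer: $\frac{30523}{26325} \approx 1.1595$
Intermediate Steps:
$Y = 0$
$P{\left(I,l \right)} = \frac{4}{I}$
$q{\left(d,K \right)} = K d$
$E = -18$ ($E = 4 - 2 \left(\frac{4}{1} + 7\right) = 4 - 2 \left(4 \cdot 1 + 7\right) = 4 - 2 \left(4 + 7\right) = 4 - 22 = -18$)
$\frac{q{\left(-932,131 \right)}}{E \left(-75\right) \left(-78\right)} = \frac{131 \left(-932\right)}{\left(-18\right) \left(-75\right) \left(-78\right)} = - \frac{122092}{1350 \left(-78\right)} = - \frac{122092}{-105300} = \left(-122092\right) \left(- \frac{1}{105300}\right) = \frac{30523}{26325}$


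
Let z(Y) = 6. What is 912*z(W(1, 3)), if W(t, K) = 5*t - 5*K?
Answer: 5472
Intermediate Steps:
W(t, K) = -5*K + 5*t
912*z(W(1, 3)) = 912*6 = 5472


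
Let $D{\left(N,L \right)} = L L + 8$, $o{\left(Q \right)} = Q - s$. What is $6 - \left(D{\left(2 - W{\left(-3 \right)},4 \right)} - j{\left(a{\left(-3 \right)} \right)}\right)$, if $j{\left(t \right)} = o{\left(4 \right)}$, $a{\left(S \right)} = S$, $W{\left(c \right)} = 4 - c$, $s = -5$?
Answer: $-9$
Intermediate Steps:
$o{\left(Q \right)} = 5 + Q$ ($o{\left(Q \right)} = Q - -5 = Q + 5 = 5 + Q$)
$j{\left(t \right)} = 9$ ($j{\left(t \right)} = 5 + 4 = 9$)
$D{\left(N,L \right)} = 8 + L^{2}$ ($D{\left(N,L \right)} = L^{2} + 8 = 8 + L^{2}$)
$6 - \left(D{\left(2 - W{\left(-3 \right)},4 \right)} - j{\left(a{\left(-3 \right)} \right)}\right) = 6 - \left(\left(8 + 4^{2}\right) - 9\right) = 6 - \left(\left(8 + 16\right) - 9\right) = 6 - \left(24 - 9\right) = 6 - 15 = -9$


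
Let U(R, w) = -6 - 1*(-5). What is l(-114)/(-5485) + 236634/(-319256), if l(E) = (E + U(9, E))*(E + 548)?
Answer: 1463612947/175111916 ≈ 8.3582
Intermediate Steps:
U(R, w) = -1 (U(R, w) = -6 + 5 = -1)
l(E) = (-1 + E)*(548 + E) (l(E) = (E - 1)*(E + 548) = (-1 + E)*(548 + E))
l(-114)/(-5485) + 236634/(-319256) = (-548 + (-114)**2 + 547*(-114))/(-5485) + 236634/(-319256) = (-548 + 12996 - 62358)*(-1/5485) + 236634*(-1/319256) = -49910*(-1/5485) - 118317/159628 = 9982/1097 - 118317/159628 = 1463612947/175111916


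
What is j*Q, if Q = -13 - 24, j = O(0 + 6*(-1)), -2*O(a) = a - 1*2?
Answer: -148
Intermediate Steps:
O(a) = 1 - a/2 (O(a) = -(a - 1*2)/2 = -(a - 2)/2 = -(-2 + a)/2 = 1 - a/2)
j = 4 (j = 1 - (0 + 6*(-1))/2 = 1 - (0 - 6)/2 = 1 - ½*(-6) = 1 + 3 = 4)
Q = -37
j*Q = 4*(-37) = -148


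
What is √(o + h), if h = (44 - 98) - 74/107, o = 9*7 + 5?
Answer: 4*√9523/107 ≈ 3.6481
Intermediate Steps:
o = 68 (o = 63 + 5 = 68)
h = -5852/107 (h = -54 - 74*1/107 = -54 - 74/107 = -5852/107 ≈ -54.692)
√(o + h) = √(68 - 5852/107) = √(1424/107) = 4*√9523/107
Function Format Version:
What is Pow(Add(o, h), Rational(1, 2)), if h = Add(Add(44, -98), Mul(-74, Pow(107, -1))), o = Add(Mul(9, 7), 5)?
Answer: Mul(Rational(4, 107), Pow(9523, Rational(1, 2))) ≈ 3.6481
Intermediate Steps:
o = 68 (o = Add(63, 5) = 68)
h = Rational(-5852, 107) (h = Add(-54, Mul(-74, Rational(1, 107))) = Add(-54, Rational(-74, 107)) = Rational(-5852, 107) ≈ -54.692)
Pow(Add(o, h), Rational(1, 2)) = Pow(Add(68, Rational(-5852, 107)), Rational(1, 2)) = Pow(Rational(1424, 107), Rational(1, 2)) = Mul(Rational(4, 107), Pow(9523, Rational(1, 2)))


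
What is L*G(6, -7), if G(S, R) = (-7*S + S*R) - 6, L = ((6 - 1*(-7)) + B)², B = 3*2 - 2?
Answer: -26010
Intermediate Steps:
B = 4 (B = 6 - 2 = 4)
L = 289 (L = ((6 - 1*(-7)) + 4)² = ((6 + 7) + 4)² = (13 + 4)² = 17² = 289)
G(S, R) = -6 - 7*S + R*S (G(S, R) = (-7*S + R*S) - 6 = -6 - 7*S + R*S)
L*G(6, -7) = 289*(-6 - 7*6 - 7*6) = 289*(-6 - 42 - 42) = 289*(-90) = -26010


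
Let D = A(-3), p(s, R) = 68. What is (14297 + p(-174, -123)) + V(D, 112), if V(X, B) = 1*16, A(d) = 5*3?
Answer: 14381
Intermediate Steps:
A(d) = 15
D = 15
V(X, B) = 16
(14297 + p(-174, -123)) + V(D, 112) = (14297 + 68) + 16 = 14365 + 16 = 14381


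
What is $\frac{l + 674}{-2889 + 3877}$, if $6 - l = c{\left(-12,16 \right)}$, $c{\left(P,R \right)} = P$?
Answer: $\frac{173}{247} \approx 0.70041$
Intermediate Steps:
$l = 18$ ($l = 6 - -12 = 6 + 12 = 18$)
$\frac{l + 674}{-2889 + 3877} = \frac{18 + 674}{-2889 + 3877} = \frac{692}{988} = 692 \cdot \frac{1}{988} = \frac{173}{247}$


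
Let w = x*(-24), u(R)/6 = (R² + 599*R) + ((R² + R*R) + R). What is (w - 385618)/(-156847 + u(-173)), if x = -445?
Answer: 374938/240925 ≈ 1.5562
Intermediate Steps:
u(R) = 18*R² + 3600*R (u(R) = 6*((R² + 599*R) + ((R² + R*R) + R)) = 6*((R² + 599*R) + ((R² + R²) + R)) = 6*((R² + 599*R) + (2*R² + R)) = 6*((R² + 599*R) + (R + 2*R²)) = 6*(3*R² + 600*R) = 18*R² + 3600*R)
w = 10680 (w = -445*(-24) = 10680)
(w - 385618)/(-156847 + u(-173)) = (10680 - 385618)/(-156847 + 18*(-173)*(200 - 173)) = -374938/(-156847 + 18*(-173)*27) = -374938/(-156847 - 84078) = -374938/(-240925) = -374938*(-1/240925) = 374938/240925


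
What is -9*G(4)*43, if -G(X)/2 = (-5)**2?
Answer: 19350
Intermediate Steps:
G(X) = -50 (G(X) = -2*(-5)**2 = -2*25 = -50)
-9*G(4)*43 = -9*(-50)*43 = 450*43 = 19350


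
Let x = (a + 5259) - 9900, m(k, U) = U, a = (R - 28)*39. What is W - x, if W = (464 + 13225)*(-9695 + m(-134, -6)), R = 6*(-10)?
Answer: -132788916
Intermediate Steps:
R = -60
a = -3432 (a = (-60 - 28)*39 = -88*39 = -3432)
W = -132796989 (W = (464 + 13225)*(-9695 - 6) = 13689*(-9701) = -132796989)
x = -8073 (x = (-3432 + 5259) - 9900 = 1827 - 9900 = -8073)
W - x = -132796989 - 1*(-8073) = -132796989 + 8073 = -132788916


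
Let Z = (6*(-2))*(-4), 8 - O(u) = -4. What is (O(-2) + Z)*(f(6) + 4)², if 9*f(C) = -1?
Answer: 24500/27 ≈ 907.41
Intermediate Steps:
f(C) = -⅑ (f(C) = (⅑)*(-1) = -⅑)
O(u) = 12 (O(u) = 8 - 1*(-4) = 8 + 4 = 12)
Z = 48 (Z = -12*(-4) = 48)
(O(-2) + Z)*(f(6) + 4)² = (12 + 48)*(-⅑ + 4)² = 60*(35/9)² = 60*(1225/81) = 24500/27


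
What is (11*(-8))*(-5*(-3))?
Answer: -1320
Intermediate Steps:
(11*(-8))*(-5*(-3)) = -88*15 = -1320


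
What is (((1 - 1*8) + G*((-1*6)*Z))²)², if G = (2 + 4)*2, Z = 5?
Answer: 18141126721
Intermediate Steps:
G = 12 (G = 6*2 = 12)
(((1 - 1*8) + G*((-1*6)*Z))²)² = (((1 - 1*8) + 12*(-1*6*5))²)² = (((1 - 8) + 12*(-6*5))²)² = ((-7 + 12*(-30))²)² = ((-7 - 360)²)² = ((-367)²)² = 134689² = 18141126721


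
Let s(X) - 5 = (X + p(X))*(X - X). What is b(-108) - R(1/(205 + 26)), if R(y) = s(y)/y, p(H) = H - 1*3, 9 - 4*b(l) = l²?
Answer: -16275/4 ≈ -4068.8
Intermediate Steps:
b(l) = 9/4 - l²/4
p(H) = -3 + H (p(H) = H - 3 = -3 + H)
s(X) = 5 (s(X) = 5 + (X + (-3 + X))*(X - X) = 5 + (-3 + 2*X)*0 = 5 + 0 = 5)
R(y) = 5/y
b(-108) - R(1/(205 + 26)) = (9/4 - ¼*(-108)²) - 5/(1/(205 + 26)) = (9/4 - ¼*11664) - 5/(1/231) = (9/4 - 2916) - 5/1/231 = -11655/4 - 5*231 = -11655/4 - 1*1155 = -11655/4 - 1155 = -16275/4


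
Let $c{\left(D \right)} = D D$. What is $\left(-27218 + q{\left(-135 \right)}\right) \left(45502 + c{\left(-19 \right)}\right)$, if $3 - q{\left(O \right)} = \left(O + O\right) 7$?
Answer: $-1161480475$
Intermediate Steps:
$c{\left(D \right)} = D^{2}$
$q{\left(O \right)} = 3 - 14 O$ ($q{\left(O \right)} = 3 - \left(O + O\right) 7 = 3 - 2 O 7 = 3 - 14 O$)
$\left(-27218 + q{\left(-135 \right)}\right) \left(45502 + c{\left(-19 \right)}\right) = \left(-27218 + \left(3 - -1890\right)\right) \left(45502 + \left(-19\right)^{2}\right) = \left(-27218 + \left(3 + 1890\right)\right) \left(45502 + 361\right) = \left(-27218 + 1893\right) 45863 = \left(-25325\right) 45863 = -1161480475$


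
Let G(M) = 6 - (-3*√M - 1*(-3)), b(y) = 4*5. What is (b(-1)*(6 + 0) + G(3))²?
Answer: 15156 + 738*√3 ≈ 16434.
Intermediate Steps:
b(y) = 20
G(M) = 3 + 3*√M (G(M) = 6 - (-3*√M + 3) = 6 - (3 - 3*√M) = 6 + (-3 + 3*√M) = 3 + 3*√M)
(b(-1)*(6 + 0) + G(3))² = (20*(6 + 0) + (3 + 3*√3))² = (20*6 + (3 + 3*√3))² = (120 + (3 + 3*√3))² = (123 + 3*√3)²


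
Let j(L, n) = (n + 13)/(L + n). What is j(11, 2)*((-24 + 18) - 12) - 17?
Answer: -491/13 ≈ -37.769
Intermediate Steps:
j(L, n) = (13 + n)/(L + n)
j(11, 2)*((-24 + 18) - 12) - 17 = ((13 + 2)/(11 + 2))*((-24 + 18) - 12) - 17 = (15/13)*(-6 - 12) - 17 = ((1/13)*15)*(-18) - 17 = (15/13)*(-18) - 17 = -270/13 - 17 = -491/13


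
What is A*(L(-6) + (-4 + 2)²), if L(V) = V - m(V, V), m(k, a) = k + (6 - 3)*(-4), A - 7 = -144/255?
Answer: 8752/85 ≈ 102.96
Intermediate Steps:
A = 547/85 (A = 7 - 144/255 = 7 - 144*1/255 = 7 - 48/85 = 547/85 ≈ 6.4353)
m(k, a) = -12 + k (m(k, a) = k + 3*(-4) = k - 12 = -12 + k)
L(V) = 12 (L(V) = V - (-12 + V) = V + (12 - V) = 12)
A*(L(-6) + (-4 + 2)²) = 547*(12 + (-4 + 2)²)/85 = 547*(12 + (-2)²)/85 = 547*(12 + 4)/85 = (547/85)*16 = 8752/85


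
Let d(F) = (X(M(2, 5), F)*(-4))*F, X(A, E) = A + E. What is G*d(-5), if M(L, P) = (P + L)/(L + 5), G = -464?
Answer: 37120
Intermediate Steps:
M(L, P) = (L + P)/(5 + L)
d(F) = F*(-4 - 4*F) (d(F) = (((2 + 5)/(5 + 2) + F)*(-4))*F = ((7/7 + F)*(-4))*F = (((⅐)*7 + F)*(-4))*F = ((1 + F)*(-4))*F = (-4 - 4*F)*F = F*(-4 - 4*F))
G*d(-5) = -(-1856)*(-5)*(1 - 5) = -(-1856)*(-5)*(-4) = -464*(-80) = 37120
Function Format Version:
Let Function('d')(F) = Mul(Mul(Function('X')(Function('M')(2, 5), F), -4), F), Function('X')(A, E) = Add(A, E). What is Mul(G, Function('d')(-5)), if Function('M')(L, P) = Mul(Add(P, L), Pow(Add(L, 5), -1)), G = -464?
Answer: 37120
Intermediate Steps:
Function('M')(L, P) = Mul(Pow(Add(5, L), -1), Add(L, P)) (Function('M')(L, P) = Mul(Add(L, P), Pow(Add(5, L), -1)) = Mul(Pow(Add(5, L), -1), Add(L, P)))
Function('d')(F) = Mul(F, Add(-4, Mul(-4, F))) (Function('d')(F) = Mul(Mul(Add(Mul(Pow(Add(5, 2), -1), Add(2, 5)), F), -4), F) = Mul(Mul(Add(Mul(Pow(7, -1), 7), F), -4), F) = Mul(Mul(Add(Mul(Rational(1, 7), 7), F), -4), F) = Mul(Mul(Add(1, F), -4), F) = Mul(Add(-4, Mul(-4, F)), F) = Mul(F, Add(-4, Mul(-4, F))))
Mul(G, Function('d')(-5)) = Mul(-464, Mul(-4, -5, Add(1, -5))) = Mul(-464, Mul(-4, -5, -4)) = Mul(-464, -80) = 37120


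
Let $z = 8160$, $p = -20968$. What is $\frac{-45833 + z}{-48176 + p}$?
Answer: $\frac{37673}{69144} \approx 0.54485$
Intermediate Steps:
$\frac{-45833 + z}{-48176 + p} = \frac{-45833 + 8160}{-48176 - 20968} = - \frac{37673}{-69144} = \left(-37673\right) \left(- \frac{1}{69144}\right) = \frac{37673}{69144}$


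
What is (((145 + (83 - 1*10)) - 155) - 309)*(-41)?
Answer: 10086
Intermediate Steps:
(((145 + (83 - 1*10)) - 155) - 309)*(-41) = (((145 + (83 - 10)) - 155) - 309)*(-41) = (((145 + 73) - 155) - 309)*(-41) = ((218 - 155) - 309)*(-41) = (63 - 309)*(-41) = -246*(-41) = 10086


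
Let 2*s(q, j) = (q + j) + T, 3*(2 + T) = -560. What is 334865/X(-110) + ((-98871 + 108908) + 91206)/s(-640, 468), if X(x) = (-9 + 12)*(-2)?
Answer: -182984339/3246 ≈ -56372.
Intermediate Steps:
T = -566/3 (T = -2 + (1/3)*(-560) = -2 - 560/3 = -566/3 ≈ -188.67)
X(x) = -6 (X(x) = 3*(-2) = -6)
s(q, j) = -283/3 + j/2 + q/2 (s(q, j) = ((q + j) - 566/3)/2 = ((j + q) - 566/3)/2 = (-566/3 + j + q)/2 = -283/3 + j/2 + q/2)
334865/X(-110) + ((-98871 + 108908) + 91206)/s(-640, 468) = 334865/(-6) + ((-98871 + 108908) + 91206)/(-283/3 + (1/2)*468 + (1/2)*(-640)) = 334865*(-1/6) + (10037 + 91206)/(-283/3 + 234 - 320) = -334865/6 + 101243/(-541/3) = -334865/6 + 101243*(-3/541) = -334865/6 - 303729/541 = -182984339/3246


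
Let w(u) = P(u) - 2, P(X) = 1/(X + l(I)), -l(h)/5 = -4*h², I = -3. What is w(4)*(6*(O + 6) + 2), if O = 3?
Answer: -2569/23 ≈ -111.70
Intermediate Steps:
l(h) = 20*h² (l(h) = -(-20)*h² = 20*h²)
P(X) = 1/(180 + X) (P(X) = 1/(X + 20*(-3)²) = 1/(X + 20*9) = 1/(X + 180) = 1/(180 + X))
w(u) = -2 + 1/(180 + u) (w(u) = 1/(180 + u) - 2 = -2 + 1/(180 + u))
w(4)*(6*(O + 6) + 2) = ((-359 - 2*4)/(180 + 4))*(6*(3 + 6) + 2) = ((-359 - 8)/184)*(6*9 + 2) = ((1/184)*(-367))*(54 + 2) = -367/184*56 = -2569/23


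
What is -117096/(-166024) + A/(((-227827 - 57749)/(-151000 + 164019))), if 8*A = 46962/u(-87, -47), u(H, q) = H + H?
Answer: 1028159718491/458320541632 ≈ 2.2433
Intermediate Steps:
u(H, q) = 2*H
A = -7827/232 (A = (46962/((2*(-87))))/8 = (46962/(-174))/8 = (46962*(-1/174))/8 = (⅛)*(-7827/29) = -7827/232 ≈ -33.737)
-117096/(-166024) + A/(((-227827 - 57749)/(-151000 + 164019))) = -117096/(-166024) - 7827*(-151000 + 164019)/(-227827 - 57749)/232 = -117096*(-1/166024) - 7827/(232*((-285576/13019))) = 14637/20753 - 7827/(232*((-285576*1/13019))) = 14637/20753 - 7827/(232*(-285576/13019)) = 14637/20753 - 7827/232*(-13019/285576) = 14637/20753 + 33966571/22084544 = 1028159718491/458320541632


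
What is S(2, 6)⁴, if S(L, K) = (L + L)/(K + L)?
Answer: 1/16 ≈ 0.062500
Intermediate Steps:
S(L, K) = 2*L/(K + L) (S(L, K) = (2*L)/(K + L) = 2*L/(K + L))
S(2, 6)⁴ = (2*2/(6 + 2))⁴ = (2*2/8)⁴ = (2*2*(⅛))⁴ = (½)⁴ = 1/16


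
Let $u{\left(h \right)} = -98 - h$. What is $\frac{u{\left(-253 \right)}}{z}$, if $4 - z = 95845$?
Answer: $- \frac{155}{95841} \approx -0.0016173$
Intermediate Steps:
$z = -95841$ ($z = 4 - 95845 = -95841$)
$\frac{u{\left(-253 \right)}}{z} = \frac{-98 - -253}{-95841} = \left(-98 + 253\right) \left(- \frac{1}{95841}\right) = 155 \left(- \frac{1}{95841}\right) = - \frac{155}{95841}$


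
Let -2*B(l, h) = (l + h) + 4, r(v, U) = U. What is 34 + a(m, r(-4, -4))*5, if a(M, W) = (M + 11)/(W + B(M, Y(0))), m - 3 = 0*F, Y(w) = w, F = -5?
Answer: 74/3 ≈ 24.667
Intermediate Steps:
m = 3 (m = 3 + 0*(-5) = 3 + 0 = 3)
B(l, h) = -2 - h/2 - l/2 (B(l, h) = -((l + h) + 4)/2 = -((h + l) + 4)/2 = -(4 + h + l)/2 = -2 - h/2 - l/2)
a(M, W) = (11 + M)/(-2 + W - M/2) (a(M, W) = (M + 11)/(W + (-2 - 1/2*0 - M/2)) = (11 + M)/(W + (-2 + 0 - M/2)) = (11 + M)/(W + (-2 - M/2)) = (11 + M)/(-2 + W - M/2))
34 + a(m, r(-4, -4))*5 = 34 + (2*(-11 - 1*3)/(4 + 3 - 2*(-4)))*5 = 34 + (2*(-11 - 3)/(4 + 3 + 8))*5 = 34 + (2*(-14)/15)*5 = 34 + (2*(1/15)*(-14))*5 = 34 - 28/15*5 = 34 - 28/3 = 74/3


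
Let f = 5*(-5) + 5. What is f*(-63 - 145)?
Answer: 4160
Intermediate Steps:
f = -20 (f = -25 + 5 = -20)
f*(-63 - 145) = -20*(-63 - 145) = -20*(-208) = 4160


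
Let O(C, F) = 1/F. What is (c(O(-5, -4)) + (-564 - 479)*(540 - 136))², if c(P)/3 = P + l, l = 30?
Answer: 2839666487161/16 ≈ 1.7748e+11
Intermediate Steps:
c(P) = 90 + 3*P (c(P) = 3*(P + 30) = 3*(30 + P) = 90 + 3*P)
(c(O(-5, -4)) + (-564 - 479)*(540 - 136))² = ((90 + 3/(-4)) + (-564 - 479)*(540 - 136))² = ((90 + 3*(-¼)) - 1043*404)² = ((90 - ¾) - 421372)² = (357/4 - 421372)² = (-1685131/4)² = 2839666487161/16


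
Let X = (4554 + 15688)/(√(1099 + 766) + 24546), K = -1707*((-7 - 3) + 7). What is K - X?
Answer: 3084927409239/602504251 + 20242*√1865/602504251 ≈ 5120.2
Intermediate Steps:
K = 5121 (K = -1707*(-10 + 7) = -1707*(-3) = 5121)
X = 20242/(24546 + √1865) (X = 20242/(√1865 + 24546) = 20242/(24546 + √1865) ≈ 0.82321)
K - X = 5121 - (496860132/602504251 - 20242*√1865/602504251) = 5121 + (-496860132/602504251 + 20242*√1865/602504251) = 3084927409239/602504251 + 20242*√1865/602504251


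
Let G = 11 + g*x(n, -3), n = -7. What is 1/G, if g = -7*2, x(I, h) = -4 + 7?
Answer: -1/31 ≈ -0.032258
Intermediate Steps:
x(I, h) = 3
g = -14
G = -31 (G = 11 - 14*3 = 11 - 42 = -31)
1/G = 1/(-31) = -1/31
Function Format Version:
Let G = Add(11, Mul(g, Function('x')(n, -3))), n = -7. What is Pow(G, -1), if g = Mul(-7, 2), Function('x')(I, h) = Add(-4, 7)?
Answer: Rational(-1, 31) ≈ -0.032258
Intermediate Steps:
Function('x')(I, h) = 3
g = -14
G = -31 (G = Add(11, Mul(-14, 3)) = Add(11, -42) = -31)
Pow(G, -1) = Pow(-31, -1) = Rational(-1, 31)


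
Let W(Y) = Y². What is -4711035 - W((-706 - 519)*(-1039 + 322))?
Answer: -771459516660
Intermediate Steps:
-4711035 - W((-706 - 519)*(-1039 + 322)) = -4711035 - ((-706 - 519)*(-1039 + 322))² = -4711035 - (-1225*(-717))² = -4711035 - 1*878325² = -4711035 - 1*771454805625 = -4711035 - 771454805625 = -771459516660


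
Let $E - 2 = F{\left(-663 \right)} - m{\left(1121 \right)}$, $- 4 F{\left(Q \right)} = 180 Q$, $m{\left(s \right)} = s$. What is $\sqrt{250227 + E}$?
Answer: $\sqrt{278943} \approx 528.15$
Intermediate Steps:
$F{\left(Q \right)} = - 45 Q$ ($F{\left(Q \right)} = - \frac{180 Q}{4} = - 45 Q$)
$E = 28716$ ($E = 2 - -28714 = 2 + \left(29835 - 1121\right) = 2 + 28714 = 28716$)
$\sqrt{250227 + E} = \sqrt{250227 + 28716} = \sqrt{278943}$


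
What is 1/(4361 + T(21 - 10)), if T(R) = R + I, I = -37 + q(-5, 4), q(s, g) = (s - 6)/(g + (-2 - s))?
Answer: 7/30334 ≈ 0.00023076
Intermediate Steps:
q(s, g) = (-6 + s)/(-2 + g - s)
I = -270/7 (I = -37 + (6 - 1*(-5))/(2 - 5 - 1*4) = -37 + (6 + 5)/(2 - 5 - 4) = -37 + 11/(-7) = -37 - 1/7*11 = -37 - 11/7 = -270/7 ≈ -38.571)
T(R) = -270/7 + R (T(R) = R - 270/7 = -270/7 + R)
1/(4361 + T(21 - 10)) = 1/(4361 + (-270/7 + (21 - 10))) = 1/(4361 + (-270/7 + 11)) = 1/(4361 - 193/7) = 1/(30334/7) = 7/30334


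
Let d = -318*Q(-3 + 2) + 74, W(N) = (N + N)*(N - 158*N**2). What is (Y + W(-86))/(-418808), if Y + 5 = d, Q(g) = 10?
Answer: -201005377/418808 ≈ -479.95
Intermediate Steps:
W(N) = 2*N*(N - 158*N**2) (W(N) = (2*N)*(N - 158*N**2) = 2*N*(N - 158*N**2))
d = -3106 (d = -318*10 + 74 = -3180 + 74 = -3106)
Y = -3111 (Y = -5 - 3106 = -3111)
(Y + W(-86))/(-418808) = (-3111 + (-86)**2*(2 - 316*(-86)))/(-418808) = (-3111 + 7396*(2 + 27176))*(-1/418808) = (-3111 + 7396*27178)*(-1/418808) = (-3111 + 201008488)*(-1/418808) = 201005377*(-1/418808) = -201005377/418808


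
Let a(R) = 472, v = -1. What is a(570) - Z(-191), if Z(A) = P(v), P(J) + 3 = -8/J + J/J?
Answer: 466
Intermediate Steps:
P(J) = -2 - 8/J (P(J) = -3 + (-8/J + J/J) = -3 + (-8/J + 1) = -3 + (1 - 8/J) = -2 - 8/J)
Z(A) = 6 (Z(A) = -2 - 8/(-1) = -2 - 8*(-1) = -2 + 8 = 6)
a(570) - Z(-191) = 472 - 1*6 = 472 - 6 = 466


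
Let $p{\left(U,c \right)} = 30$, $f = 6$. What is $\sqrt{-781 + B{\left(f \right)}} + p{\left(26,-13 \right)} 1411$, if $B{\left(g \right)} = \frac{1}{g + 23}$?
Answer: $42330 + \frac{2 i \sqrt{164198}}{29} \approx 42330.0 + 27.946 i$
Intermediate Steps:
$B{\left(g \right)} = \frac{1}{23 + g}$
$\sqrt{-781 + B{\left(f \right)}} + p{\left(26,-13 \right)} 1411 = \sqrt{-781 + \frac{1}{23 + 6}} + 30 \cdot 1411 = \sqrt{-781 + \frac{1}{29}} + 42330 = \sqrt{- \frac{22648}{29}} + 42330 = \frac{2 i \sqrt{164198}}{29} + 42330 = 42330 + \frac{2 i \sqrt{164198}}{29}$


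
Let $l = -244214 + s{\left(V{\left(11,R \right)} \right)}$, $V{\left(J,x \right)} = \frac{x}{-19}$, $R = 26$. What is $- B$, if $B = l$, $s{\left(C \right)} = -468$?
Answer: $244682$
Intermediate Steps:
$V{\left(J,x \right)} = - \frac{x}{19}$ ($V{\left(J,x \right)} = x \left(- \frac{1}{19}\right) = - \frac{x}{19}$)
$l = -244682$ ($l = -244214 - 468 = -244682$)
$B = -244682$
$- B = \left(-1\right) \left(-244682\right) = 244682$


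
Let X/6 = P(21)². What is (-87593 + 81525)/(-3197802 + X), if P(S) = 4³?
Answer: 3034/1586613 ≈ 0.0019122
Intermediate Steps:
P(S) = 64
X = 24576 (X = 6*64² = 6*4096 = 24576)
(-87593 + 81525)/(-3197802 + X) = (-87593 + 81525)/(-3197802 + 24576) = -6068/(-3173226) = -6068*(-1/3173226) = 3034/1586613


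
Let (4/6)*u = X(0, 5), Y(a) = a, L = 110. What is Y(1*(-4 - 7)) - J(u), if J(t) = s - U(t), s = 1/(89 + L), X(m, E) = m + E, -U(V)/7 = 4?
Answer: -7762/199 ≈ -39.005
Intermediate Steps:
U(V) = -28 (U(V) = -7*4 = -28)
X(m, E) = E + m
u = 15/2 (u = 3*(5 + 0)/2 = (3/2)*5 = 15/2 ≈ 7.5000)
s = 1/199 (s = 1/(89 + 110) = 1/199 ≈ 0.0050251)
J(t) = 5573/199 (J(t) = 1/199 - 1*(-28) = 1/199 + 28 = 5573/199)
Y(1*(-4 - 7)) - J(u) = 1*(-4 - 7) - 1*5573/199 = 1*(-11) - 5573/199 = -11 - 5573/199 = -7762/199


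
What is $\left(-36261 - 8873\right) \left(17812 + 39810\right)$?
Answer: $-2600711348$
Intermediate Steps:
$\left(-36261 - 8873\right) \left(17812 + 39810\right) = \left(-45134\right) 57622 = -2600711348$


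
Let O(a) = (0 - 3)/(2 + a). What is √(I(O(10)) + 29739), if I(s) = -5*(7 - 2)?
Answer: √29714 ≈ 172.38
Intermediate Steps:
O(a) = -3/(2 + a)
I(s) = -25 (I(s) = -5*5 = -25)
√(I(O(10)) + 29739) = √(-25 + 29739) = √29714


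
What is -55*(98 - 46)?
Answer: -2860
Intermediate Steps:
-55*(98 - 46) = -55*52 = -2860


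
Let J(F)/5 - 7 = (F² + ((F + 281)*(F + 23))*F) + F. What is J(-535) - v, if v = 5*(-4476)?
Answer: -346427535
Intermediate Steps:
J(F) = 35 + 5*F + 5*F² + 5*F*(23 + F)*(281 + F) (J(F) = 35 + 5*((F² + ((F + 281)*(F + 23))*F) + F) = 35 + 5*((F² + ((281 + F)*(23 + F))*F) + F) = 35 + 5*((F² + ((23 + F)*(281 + F))*F) + F) = 35 + 5*((F² + F*(23 + F)*(281 + F)) + F) = 35 + 5*(F + F² + F*(23 + F)*(281 + F)) = 35 + (5*F + 5*F² + 5*F*(23 + F)*(281 + F)) = 35 + 5*F + 5*F² + 5*F*(23 + F)*(281 + F))
v = -22380
J(-535) - v = (35 + 5*(-535)³ + 1525*(-535)² + 32320*(-535)) - 1*(-22380) = (35 + 5*(-153130375) + 1525*286225 - 17291200) + 22380 = (35 - 765651875 + 436493125 - 17291200) + 22380 = -346449915 + 22380 = -346427535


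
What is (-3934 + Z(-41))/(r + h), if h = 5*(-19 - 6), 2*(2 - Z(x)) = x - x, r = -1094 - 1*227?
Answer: 1966/723 ≈ 2.7192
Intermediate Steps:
r = -1321 (r = -1094 - 227 = -1321)
Z(x) = 2 (Z(x) = 2 - (x - x)/2 = 2 - 1/2*0 = 2 + 0 = 2)
h = -125 (h = 5*(-25) = -125)
(-3934 + Z(-41))/(r + h) = (-3934 + 2)/(-1321 - 125) = -3932/(-1446) = -3932*(-1/1446) = 1966/723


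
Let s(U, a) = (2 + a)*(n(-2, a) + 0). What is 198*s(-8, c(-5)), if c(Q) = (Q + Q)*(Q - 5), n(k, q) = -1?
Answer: -20196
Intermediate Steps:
c(Q) = 2*Q*(-5 + Q) (c(Q) = (2*Q)*(-5 + Q) = 2*Q*(-5 + Q))
s(U, a) = -2 - a (s(U, a) = (2 + a)*(-1 + 0) = (2 + a)*(-1) = -2 - a)
198*s(-8, c(-5)) = 198*(-2 - 2*(-5)*(-5 - 5)) = 198*(-2 - 2*(-5)*(-10)) = 198*(-2 - 1*100) = 198*(-2 - 100) = 198*(-102) = -20196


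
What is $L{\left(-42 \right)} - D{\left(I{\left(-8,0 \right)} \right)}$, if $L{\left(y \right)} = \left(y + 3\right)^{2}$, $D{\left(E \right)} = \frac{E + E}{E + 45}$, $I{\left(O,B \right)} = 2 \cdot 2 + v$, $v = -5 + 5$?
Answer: $\frac{74521}{49} \approx 1520.8$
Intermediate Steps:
$v = 0$
$I{\left(O,B \right)} = 4$ ($I{\left(O,B \right)} = 2 \cdot 2 + 0 = 4 + 0 = 4$)
$D{\left(E \right)} = \frac{2 E}{45 + E}$
$L{\left(y \right)} = \left(3 + y\right)^{2}$
$L{\left(-42 \right)} - D{\left(I{\left(-8,0 \right)} \right)} = \left(3 - 42\right)^{2} - 2 \cdot 4 \frac{1}{45 + 4} = \left(-39\right)^{2} - 2 \cdot 4 \cdot \frac{1}{49} = 1521 - 2 \cdot 4 \cdot \frac{1}{49} = 1521 - \frac{8}{49} = \frac{74521}{49}$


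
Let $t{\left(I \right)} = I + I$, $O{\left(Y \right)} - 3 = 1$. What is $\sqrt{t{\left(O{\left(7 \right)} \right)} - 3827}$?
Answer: $i \sqrt{3819} \approx 61.798 i$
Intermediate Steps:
$O{\left(Y \right)} = 4$ ($O{\left(Y \right)} = 3 + 1 = 4$)
$t{\left(I \right)} = 2 I$
$\sqrt{t{\left(O{\left(7 \right)} \right)} - 3827} = \sqrt{2 \cdot 4 - 3827} = \sqrt{8 - 3827} = \sqrt{-3819} = i \sqrt{3819}$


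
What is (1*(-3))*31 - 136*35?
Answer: -4853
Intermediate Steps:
(1*(-3))*31 - 136*35 = -3*31 - 4760 = -93 - 4760 = -4853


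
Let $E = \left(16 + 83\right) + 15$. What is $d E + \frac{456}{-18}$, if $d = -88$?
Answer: $- \frac{30172}{3} \approx -10057.0$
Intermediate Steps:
$E = 114$ ($E = 99 + 15 = 114$)
$d E + \frac{456}{-18} = \left(-88\right) 114 + \frac{456}{-18} = -10032 + 456 \left(- \frac{1}{18}\right) = -10032 - \frac{76}{3} = - \frac{30172}{3}$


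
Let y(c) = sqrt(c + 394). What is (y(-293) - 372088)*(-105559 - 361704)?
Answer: 173862955144 - 467263*sqrt(101) ≈ 1.7386e+11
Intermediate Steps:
y(c) = sqrt(394 + c)
(y(-293) - 372088)*(-105559 - 361704) = (sqrt(394 - 293) - 372088)*(-105559 - 361704) = (sqrt(101) - 372088)*(-467263) = (-372088 + sqrt(101))*(-467263) = 173862955144 - 467263*sqrt(101)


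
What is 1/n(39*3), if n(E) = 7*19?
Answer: 1/133 ≈ 0.0075188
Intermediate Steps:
n(E) = 133
1/n(39*3) = 1/133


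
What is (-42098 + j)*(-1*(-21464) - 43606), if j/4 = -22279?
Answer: 2905340388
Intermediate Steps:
j = -89116 (j = 4*(-22279) = -89116)
(-42098 + j)*(-1*(-21464) - 43606) = (-42098 - 89116)*(-1*(-21464) - 43606) = -131214*(21464 - 43606) = -131214*(-22142) = 2905340388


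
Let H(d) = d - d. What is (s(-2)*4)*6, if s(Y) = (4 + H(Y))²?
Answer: 384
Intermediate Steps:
H(d) = 0
s(Y) = 16 (s(Y) = (4 + 0)² = 4² = 16)
(s(-2)*4)*6 = (16*4)*6 = 64*6 = 384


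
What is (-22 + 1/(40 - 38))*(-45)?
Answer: 1935/2 ≈ 967.50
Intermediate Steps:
(-22 + 1/(40 - 38))*(-45) = (-22 + 1/2)*(-45) = (-22 + ½)*(-45) = -43/2*(-45) = 1935/2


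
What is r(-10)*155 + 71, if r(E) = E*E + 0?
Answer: 15571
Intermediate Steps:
r(E) = E**2 (r(E) = E**2 + 0 = E**2)
r(-10)*155 + 71 = (-10)**2*155 + 71 = 100*155 + 71 = 15500 + 71 = 15571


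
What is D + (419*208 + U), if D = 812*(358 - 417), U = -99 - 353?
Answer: 38792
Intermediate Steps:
U = -452
D = -47908 (D = 812*(-59) = -47908)
D + (419*208 + U) = -47908 + (419*208 - 452) = -47908 + (87152 - 452) = -47908 + 86700 = 38792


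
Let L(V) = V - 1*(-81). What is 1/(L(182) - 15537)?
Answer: -1/15274 ≈ -6.5471e-5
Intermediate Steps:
L(V) = 81 + V (L(V) = V + 81 = 81 + V)
1/(L(182) - 15537) = 1/((81 + 182) - 15537) = 1/(263 - 15537) = 1/(-15274) = -1/15274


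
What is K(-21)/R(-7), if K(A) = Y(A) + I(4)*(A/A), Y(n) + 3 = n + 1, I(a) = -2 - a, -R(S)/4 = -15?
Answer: -29/60 ≈ -0.48333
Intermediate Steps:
R(S) = 60 (R(S) = -4*(-15) = 60)
Y(n) = -2 + n (Y(n) = -3 + (n + 1) = -3 + (1 + n) = -2 + n)
K(A) = -8 + A (K(A) = (-2 + A) + (-2 - 1*4)*(A/A) = (-2 + A) + (-2 - 4)*1 = (-2 + A) - 6*1 = (-2 + A) - 6 = -8 + A)
K(-21)/R(-7) = (-8 - 21)/60 = -29*1/60 = -29/60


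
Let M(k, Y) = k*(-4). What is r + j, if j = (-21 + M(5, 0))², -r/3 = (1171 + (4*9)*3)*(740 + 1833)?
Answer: -9870920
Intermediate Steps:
M(k, Y) = -4*k
r = -9872601 (r = -3*(1171 + (4*9)*3)*(740 + 1833) = -3*(1171 + 36*3)*2573 = -3*(1171 + 108)*2573 = -3837*2573 = -3*3290867 = -9872601)
j = 1681 (j = (-21 - 4*5)² = (-21 - 20)² = (-41)² = 1681)
r + j = -9872601 + 1681 = -9870920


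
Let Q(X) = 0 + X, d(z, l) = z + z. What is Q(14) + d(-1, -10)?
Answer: 12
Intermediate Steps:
d(z, l) = 2*z
Q(X) = X
Q(14) + d(-1, -10) = 14 + 2*(-1) = 14 - 2 = 12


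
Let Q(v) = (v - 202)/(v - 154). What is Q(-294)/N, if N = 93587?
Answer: 31/2620436 ≈ 1.1830e-5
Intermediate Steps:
Q(v) = (-202 + v)/(-154 + v)
Q(-294)/N = ((-202 - 294)/(-154 - 294))/93587 = (-496/(-448))*(1/93587) = -1/448*(-496)*(1/93587) = (31/28)*(1/93587) = 31/2620436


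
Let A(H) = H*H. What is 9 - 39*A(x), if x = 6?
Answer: -1395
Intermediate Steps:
A(H) = H²
9 - 39*A(x) = 9 - 39*6² = 9 - 39*36 = 9 - 1404 = -1395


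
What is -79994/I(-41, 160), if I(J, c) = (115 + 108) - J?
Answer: -39997/132 ≈ -303.01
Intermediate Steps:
I(J, c) = 223 - J
-79994/I(-41, 160) = -79994/(223 - 1*(-41)) = -79994/(223 + 41) = -79994/264 = -79994*1/264 = -39997/132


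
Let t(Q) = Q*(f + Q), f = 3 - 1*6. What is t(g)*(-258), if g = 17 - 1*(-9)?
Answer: -154284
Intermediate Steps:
g = 26 (g = 17 + 9 = 26)
f = -3 (f = 3 - 6 = -3)
t(Q) = Q*(-3 + Q)
t(g)*(-258) = (26*(-3 + 26))*(-258) = (26*23)*(-258) = 598*(-258) = -154284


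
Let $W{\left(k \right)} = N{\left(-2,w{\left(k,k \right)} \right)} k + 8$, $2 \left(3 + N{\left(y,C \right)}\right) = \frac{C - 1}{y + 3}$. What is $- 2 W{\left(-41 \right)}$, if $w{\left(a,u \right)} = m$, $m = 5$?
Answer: $-98$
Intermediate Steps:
$w{\left(a,u \right)} = 5$
$N{\left(y,C \right)} = -3 + \frac{-1 + C}{2 \left(3 + y\right)}$ ($N{\left(y,C \right)} = -3 + \frac{\left(C - 1\right) \frac{1}{y + 3}}{2} = -3 + \frac{\left(-1 + C\right) \frac{1}{3 + y}}{2} = -3 + \frac{\frac{1}{3 + y} \left(-1 + C\right)}{2} = -3 + \frac{-1 + C}{2 \left(3 + y\right)}$)
$W{\left(k \right)} = 8 - k$ ($W{\left(k \right)} = \frac{-19 + 5 - -12}{2 \left(3 - 2\right)} k + 8 = \frac{-19 + 5 + 12}{2 \cdot 1} k + 8 = \frac{1}{2} \cdot 1 \left(-2\right) k + 8 = - k + 8 = 8 - k$)
$- 2 W{\left(-41 \right)} = - 2 \left(8 - -41\right) = - 2 \left(8 + 41\right) = \left(-2\right) 49 = -98$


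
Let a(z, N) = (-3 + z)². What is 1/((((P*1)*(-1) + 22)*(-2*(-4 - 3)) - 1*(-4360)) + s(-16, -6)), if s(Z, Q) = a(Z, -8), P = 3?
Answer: 1/4987 ≈ 0.00020052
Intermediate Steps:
s(Z, Q) = (-3 + Z)²
1/((((P*1)*(-1) + 22)*(-2*(-4 - 3)) - 1*(-4360)) + s(-16, -6)) = 1/((((3*1)*(-1) + 22)*(-2*(-4 - 3)) - 1*(-4360)) + (-3 - 16)²) = 1/(((3*(-1) + 22)*(-2*(-7)) + 4360) + (-19)²) = 1/(((-3 + 22)*14 + 4360) + 361) = 1/((19*14 + 4360) + 361) = 1/((266 + 4360) + 361) = 1/(4626 + 361) = 1/4987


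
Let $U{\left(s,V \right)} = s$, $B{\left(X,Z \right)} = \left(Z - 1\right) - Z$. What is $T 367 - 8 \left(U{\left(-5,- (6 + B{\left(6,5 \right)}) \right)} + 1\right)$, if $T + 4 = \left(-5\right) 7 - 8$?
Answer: $-17217$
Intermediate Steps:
$T = -47$ ($T = -4 - 43 = -47$)
$B{\left(X,Z \right)} = -1$ ($B{\left(X,Z \right)} = \left(Z - 1\right) - Z = \left(-1 + Z\right) - Z = -1$)
$T 367 - 8 \left(U{\left(-5,- (6 + B{\left(6,5 \right)}) \right)} + 1\right) = \left(-47\right) 367 - 8 \left(-5 + 1\right) = -17249 - -32 = -17249 + 32 = -17217$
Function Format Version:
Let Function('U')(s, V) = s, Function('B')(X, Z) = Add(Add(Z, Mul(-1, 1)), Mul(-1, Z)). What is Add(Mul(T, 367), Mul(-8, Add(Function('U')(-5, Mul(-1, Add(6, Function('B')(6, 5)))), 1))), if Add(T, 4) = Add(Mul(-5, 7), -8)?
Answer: -17217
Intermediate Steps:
T = -47 (T = Add(-4, Add(Mul(-5, 7), -8)) = Add(-4, Add(-35, -8)) = Add(-4, -43) = -47)
Function('B')(X, Z) = -1 (Function('B')(X, Z) = Add(Add(Z, -1), Mul(-1, Z)) = Add(Add(-1, Z), Mul(-1, Z)) = -1)
Add(Mul(T, 367), Mul(-8, Add(Function('U')(-5, Mul(-1, Add(6, Function('B')(6, 5)))), 1))) = Add(Mul(-47, 367), Mul(-8, Add(-5, 1))) = Add(-17249, Mul(-8, -4)) = Add(-17249, 32) = -17217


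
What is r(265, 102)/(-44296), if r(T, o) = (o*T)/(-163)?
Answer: 13515/3610124 ≈ 0.0037436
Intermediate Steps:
r(T, o) = -T*o/163 (r(T, o) = (T*o)*(-1/163) = -T*o/163)
r(265, 102)/(-44296) = -1/163*265*102/(-44296) = -27030/163*(-1/44296) = 13515/3610124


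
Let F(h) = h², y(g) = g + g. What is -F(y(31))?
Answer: -3844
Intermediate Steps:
y(g) = 2*g
-F(y(31)) = -(2*31)² = -1*62² = -1*3844 = -3844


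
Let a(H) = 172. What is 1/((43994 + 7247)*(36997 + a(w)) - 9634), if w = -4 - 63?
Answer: 1/1904567095 ≈ 5.2505e-10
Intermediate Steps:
w = -67
1/((43994 + 7247)*(36997 + a(w)) - 9634) = 1/((43994 + 7247)*(36997 + 172) - 9634) = 1/(51241*37169 - 9634) = 1/(1904576729 - 9634) = 1/1904567095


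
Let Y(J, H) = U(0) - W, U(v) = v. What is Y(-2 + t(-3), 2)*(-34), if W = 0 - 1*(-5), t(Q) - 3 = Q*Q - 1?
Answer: 170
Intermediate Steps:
t(Q) = 2 + Q² (t(Q) = 3 + (Q*Q - 1) = 3 + (Q² - 1) = 3 + (-1 + Q²) = 2 + Q²)
W = 5 (W = 0 + 5 = 5)
Y(J, H) = -5 (Y(J, H) = 0 - 1*5 = 0 - 5 = -5)
Y(-2 + t(-3), 2)*(-34) = -5*(-34) = 170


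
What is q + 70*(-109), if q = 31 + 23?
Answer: -7576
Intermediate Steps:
q = 54
q + 70*(-109) = 54 + 70*(-109) = 54 - 7630 = -7576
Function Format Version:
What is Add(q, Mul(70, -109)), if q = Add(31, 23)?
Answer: -7576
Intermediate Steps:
q = 54
Add(q, Mul(70, -109)) = Add(54, Mul(70, -109)) = Add(54, -7630) = -7576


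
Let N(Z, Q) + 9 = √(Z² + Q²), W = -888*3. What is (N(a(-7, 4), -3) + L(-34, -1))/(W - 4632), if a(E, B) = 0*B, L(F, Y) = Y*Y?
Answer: 5/7296 ≈ 0.00068531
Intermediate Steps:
L(F, Y) = Y²
a(E, B) = 0
W = -2664
N(Z, Q) = -9 + √(Q² + Z²) (N(Z, Q) = -9 + √(Z² + Q²) = -9 + √(Q² + Z²))
(N(a(-7, 4), -3) + L(-34, -1))/(W - 4632) = ((-9 + √((-3)² + 0²)) + (-1)²)/(-2664 - 4632) = ((-9 + √(9 + 0)) + 1)/(-7296) = ((-9 + √9) + 1)*(-1/7296) = ((-9 + 3) + 1)*(-1/7296) = (-6 + 1)*(-1/7296) = -5*(-1/7296) = 5/7296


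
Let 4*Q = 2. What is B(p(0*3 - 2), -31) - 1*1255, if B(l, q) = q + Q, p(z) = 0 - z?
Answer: -2571/2 ≈ -1285.5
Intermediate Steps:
Q = ½ (Q = (¼)*2 = ½ ≈ 0.50000)
p(z) = -z
B(l, q) = ½ + q (B(l, q) = q + ½ = ½ + q)
B(p(0*3 - 2), -31) - 1*1255 = (½ - 31) - 1*1255 = -61/2 - 1255 = -2571/2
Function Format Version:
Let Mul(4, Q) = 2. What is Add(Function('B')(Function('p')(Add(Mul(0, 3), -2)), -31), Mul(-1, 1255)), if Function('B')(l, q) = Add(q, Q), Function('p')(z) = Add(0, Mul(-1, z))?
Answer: Rational(-2571, 2) ≈ -1285.5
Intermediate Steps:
Q = Rational(1, 2) (Q = Mul(Rational(1, 4), 2) = Rational(1, 2) ≈ 0.50000)
Function('p')(z) = Mul(-1, z)
Function('B')(l, q) = Add(Rational(1, 2), q) (Function('B')(l, q) = Add(q, Rational(1, 2)) = Add(Rational(1, 2), q))
Add(Function('B')(Function('p')(Add(Mul(0, 3), -2)), -31), Mul(-1, 1255)) = Add(Add(Rational(1, 2), -31), Mul(-1, 1255)) = Add(Rational(-61, 2), -1255) = Rational(-2571, 2)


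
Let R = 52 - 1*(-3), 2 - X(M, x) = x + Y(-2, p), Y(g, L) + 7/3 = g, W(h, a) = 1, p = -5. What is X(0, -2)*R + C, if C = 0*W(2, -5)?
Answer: 1375/3 ≈ 458.33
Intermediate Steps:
Y(g, L) = -7/3 + g
X(M, x) = 19/3 - x (X(M, x) = 2 - (x + (-7/3 - 2)) = 2 - (x - 13/3) = 2 - (-13/3 + x) = 2 + (13/3 - x) = 19/3 - x)
R = 55 (R = 52 + 3 = 55)
C = 0 (C = 0*1 = 0)
X(0, -2)*R + C = (19/3 - 1*(-2))*55 + 0 = (19/3 + 2)*55 + 0 = (25/3)*55 + 0 = 1375/3 + 0 = 1375/3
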